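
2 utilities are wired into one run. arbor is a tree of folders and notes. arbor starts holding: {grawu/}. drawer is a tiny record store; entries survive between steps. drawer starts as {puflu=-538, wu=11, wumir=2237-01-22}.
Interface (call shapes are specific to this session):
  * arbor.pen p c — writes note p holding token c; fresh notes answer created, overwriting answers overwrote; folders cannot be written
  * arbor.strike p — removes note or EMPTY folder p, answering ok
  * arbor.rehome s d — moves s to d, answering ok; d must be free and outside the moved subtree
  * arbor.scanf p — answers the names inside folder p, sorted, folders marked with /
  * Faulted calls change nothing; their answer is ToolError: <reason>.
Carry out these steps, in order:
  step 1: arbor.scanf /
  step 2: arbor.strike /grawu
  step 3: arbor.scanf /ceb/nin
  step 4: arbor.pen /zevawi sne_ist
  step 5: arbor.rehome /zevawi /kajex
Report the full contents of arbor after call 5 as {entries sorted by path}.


Answer: {kajex=sne_ist}

Derivation:
I run arbor.scanf using p='/', which returns [grawu/].
Now I run arbor.strike using p='/grawu', and see ok.
I invoke arbor.scanf using p='/ceb/nin', giving ToolError: not found.
Calling arbor.pen using p='/zevawi', c='sne_ist', which returns created.
Calling arbor.rehome using s='/zevawi', d='/kajex', giving ok.


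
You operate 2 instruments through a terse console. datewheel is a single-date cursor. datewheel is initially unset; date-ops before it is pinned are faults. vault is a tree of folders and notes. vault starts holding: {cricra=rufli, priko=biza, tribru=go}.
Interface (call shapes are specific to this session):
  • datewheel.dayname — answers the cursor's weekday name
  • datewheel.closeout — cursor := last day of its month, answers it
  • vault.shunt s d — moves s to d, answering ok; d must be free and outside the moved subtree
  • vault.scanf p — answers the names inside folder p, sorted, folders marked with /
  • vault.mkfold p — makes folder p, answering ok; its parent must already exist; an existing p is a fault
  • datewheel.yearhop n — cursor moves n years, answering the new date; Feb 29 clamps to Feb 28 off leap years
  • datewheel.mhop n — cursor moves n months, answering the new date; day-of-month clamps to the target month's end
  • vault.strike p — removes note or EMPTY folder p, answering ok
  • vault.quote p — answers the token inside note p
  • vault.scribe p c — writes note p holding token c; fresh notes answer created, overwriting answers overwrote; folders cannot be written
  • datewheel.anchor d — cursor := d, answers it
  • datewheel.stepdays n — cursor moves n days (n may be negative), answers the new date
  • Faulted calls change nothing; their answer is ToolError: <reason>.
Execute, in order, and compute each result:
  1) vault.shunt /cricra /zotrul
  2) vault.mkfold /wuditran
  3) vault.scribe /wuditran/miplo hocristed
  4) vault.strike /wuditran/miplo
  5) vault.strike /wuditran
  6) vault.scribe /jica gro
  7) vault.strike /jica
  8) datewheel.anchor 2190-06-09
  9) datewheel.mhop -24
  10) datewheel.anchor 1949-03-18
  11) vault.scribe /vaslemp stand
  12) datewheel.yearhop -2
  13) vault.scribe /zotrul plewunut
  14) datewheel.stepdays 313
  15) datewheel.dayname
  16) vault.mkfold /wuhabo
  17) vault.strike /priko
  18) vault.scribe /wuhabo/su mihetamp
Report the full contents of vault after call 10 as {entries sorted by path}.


Answer: {priko=biza, tribru=go, zotrul=rufli}

Derivation:
Then vault.shunt passing s='/cricra', d='/zotrul', and observe ok.
I run vault.mkfold passing p='/wuditran', and observe ok.
I use vault.scribe passing p='/wuditran/miplo', c='hocristed', yielding created.
Using vault.strike passing p='/wuditran/miplo', giving ok.
Invoking vault.strike passing p='/wuditran', and observe ok.
Then vault.scribe passing p='/jica', c='gro', and observe created.
I run vault.strike passing p='/jica', and observe ok.
I try datewheel.anchor passing d='2190-06-09', which returns 2190-06-09.
Calling datewheel.mhop passing n='-24', and observe 2188-06-09.
Then datewheel.anchor passing d='1949-03-18', and observe 1949-03-18.
I run vault.scribe passing p='/vaslemp', c='stand', — result: created.
Using datewheel.yearhop passing n='-2', giving 1947-03-18.
I try vault.scribe passing p='/zotrul', c='plewunut', — result: overwrote.
I call datewheel.stepdays passing n='313', yielding 1948-01-25.
I try datewheel.dayname, and see Sunday.
I run vault.mkfold passing p='/wuhabo', → ok.
I use vault.strike passing p='/priko', yielding ok.
Next I call vault.scribe passing p='/wuhabo/su', c='mihetamp', which returns created.


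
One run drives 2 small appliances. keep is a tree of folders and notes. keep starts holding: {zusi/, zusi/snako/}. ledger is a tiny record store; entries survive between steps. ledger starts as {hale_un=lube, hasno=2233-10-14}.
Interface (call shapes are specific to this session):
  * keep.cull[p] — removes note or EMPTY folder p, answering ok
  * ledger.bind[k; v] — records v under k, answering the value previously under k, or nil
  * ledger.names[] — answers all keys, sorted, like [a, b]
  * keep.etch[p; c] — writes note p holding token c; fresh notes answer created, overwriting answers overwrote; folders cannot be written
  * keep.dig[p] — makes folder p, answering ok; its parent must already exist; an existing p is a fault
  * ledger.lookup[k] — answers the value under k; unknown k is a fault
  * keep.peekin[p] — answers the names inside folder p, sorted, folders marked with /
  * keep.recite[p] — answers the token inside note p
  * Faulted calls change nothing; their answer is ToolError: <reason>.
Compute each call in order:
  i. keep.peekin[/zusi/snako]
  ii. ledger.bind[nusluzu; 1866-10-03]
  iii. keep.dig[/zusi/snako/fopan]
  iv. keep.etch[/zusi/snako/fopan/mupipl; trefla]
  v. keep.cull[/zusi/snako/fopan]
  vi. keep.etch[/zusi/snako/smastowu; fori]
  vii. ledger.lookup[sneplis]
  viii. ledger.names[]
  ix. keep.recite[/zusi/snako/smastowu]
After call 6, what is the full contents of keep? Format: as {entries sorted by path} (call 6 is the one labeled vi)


-> peekin(p→/zusi/snako)
<- []
-> bind(k→nusluzu, v→1866-10-03)
<- nil
-> dig(p→/zusi/snako/fopan)
<- ok
-> etch(p→/zusi/snako/fopan/mupipl, c→trefla)
<- created
-> cull(p→/zusi/snako/fopan)
<- ToolError: not empty
-> etch(p→/zusi/snako/smastowu, c→fori)
<- created
-> lookup(k→sneplis)
<- ToolError: no such key sneplis
-> names()
<- [hale_un, hasno, nusluzu]
-> recite(p→/zusi/snako/smastowu)
<- fori

Answer: {zusi/, zusi/snako/, zusi/snako/fopan/, zusi/snako/fopan/mupipl=trefla, zusi/snako/smastowu=fori}


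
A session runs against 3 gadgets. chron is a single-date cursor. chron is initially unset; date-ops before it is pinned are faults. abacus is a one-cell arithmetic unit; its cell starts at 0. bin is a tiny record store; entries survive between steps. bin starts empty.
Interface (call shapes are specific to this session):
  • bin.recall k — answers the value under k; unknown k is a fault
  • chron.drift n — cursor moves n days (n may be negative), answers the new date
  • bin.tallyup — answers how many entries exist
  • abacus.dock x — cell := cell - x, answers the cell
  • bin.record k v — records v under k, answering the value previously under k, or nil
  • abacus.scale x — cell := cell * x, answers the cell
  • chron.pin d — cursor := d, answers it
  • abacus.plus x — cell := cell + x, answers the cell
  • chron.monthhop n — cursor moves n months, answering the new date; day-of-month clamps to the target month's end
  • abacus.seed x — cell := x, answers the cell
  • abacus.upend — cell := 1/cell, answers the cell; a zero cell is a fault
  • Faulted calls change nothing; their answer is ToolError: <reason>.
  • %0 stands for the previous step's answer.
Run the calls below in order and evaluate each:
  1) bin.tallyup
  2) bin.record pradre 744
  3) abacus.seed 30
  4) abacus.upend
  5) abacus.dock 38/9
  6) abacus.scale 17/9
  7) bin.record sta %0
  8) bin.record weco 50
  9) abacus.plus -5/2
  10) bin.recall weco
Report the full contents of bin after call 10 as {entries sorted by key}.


Answer: {pradre=744, sta=-6409/810, weco=50}

Derivation:
>> bin.tallyup()
<< 0
>> bin.record(k→pradre, v→744)
<< nil
>> abacus.seed(x→30)
<< 30
>> abacus.upend()
<< 1/30
>> abacus.dock(x→38/9)
<< -377/90
>> abacus.scale(x→17/9)
<< -6409/810
>> bin.record(k→sta, v→%0)
<< nil
>> bin.record(k→weco, v→50)
<< nil
>> abacus.plus(x→-5/2)
<< -4217/405
>> bin.recall(k→weco)
<< 50


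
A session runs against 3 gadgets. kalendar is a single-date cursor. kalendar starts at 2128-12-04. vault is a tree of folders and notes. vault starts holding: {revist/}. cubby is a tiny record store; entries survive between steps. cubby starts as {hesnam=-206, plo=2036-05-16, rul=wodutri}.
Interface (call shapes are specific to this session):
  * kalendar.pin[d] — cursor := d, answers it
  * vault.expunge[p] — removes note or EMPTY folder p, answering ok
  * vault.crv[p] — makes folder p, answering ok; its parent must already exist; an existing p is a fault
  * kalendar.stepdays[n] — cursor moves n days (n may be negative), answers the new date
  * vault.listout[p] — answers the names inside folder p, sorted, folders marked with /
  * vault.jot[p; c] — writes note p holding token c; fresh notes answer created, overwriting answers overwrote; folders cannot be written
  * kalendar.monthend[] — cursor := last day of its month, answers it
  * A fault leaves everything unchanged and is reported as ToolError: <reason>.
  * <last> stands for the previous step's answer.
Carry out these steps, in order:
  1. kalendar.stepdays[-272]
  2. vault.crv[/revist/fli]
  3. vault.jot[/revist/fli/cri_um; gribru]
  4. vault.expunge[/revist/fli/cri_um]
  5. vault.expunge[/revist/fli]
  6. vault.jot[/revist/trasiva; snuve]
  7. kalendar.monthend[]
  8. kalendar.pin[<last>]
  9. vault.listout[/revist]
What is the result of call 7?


Answer: 2128-03-31

Derivation:
==> kalendar.stepdays(n=-272)
<== 2128-03-07
==> vault.crv(p=/revist/fli)
<== ok
==> vault.jot(p=/revist/fli/cri_um, c=gribru)
<== created
==> vault.expunge(p=/revist/fli/cri_um)
<== ok
==> vault.expunge(p=/revist/fli)
<== ok
==> vault.jot(p=/revist/trasiva, c=snuve)
<== created
==> kalendar.monthend()
<== 2128-03-31
==> kalendar.pin(d=<last>)
<== 2128-03-31
==> vault.listout(p=/revist)
<== [trasiva]


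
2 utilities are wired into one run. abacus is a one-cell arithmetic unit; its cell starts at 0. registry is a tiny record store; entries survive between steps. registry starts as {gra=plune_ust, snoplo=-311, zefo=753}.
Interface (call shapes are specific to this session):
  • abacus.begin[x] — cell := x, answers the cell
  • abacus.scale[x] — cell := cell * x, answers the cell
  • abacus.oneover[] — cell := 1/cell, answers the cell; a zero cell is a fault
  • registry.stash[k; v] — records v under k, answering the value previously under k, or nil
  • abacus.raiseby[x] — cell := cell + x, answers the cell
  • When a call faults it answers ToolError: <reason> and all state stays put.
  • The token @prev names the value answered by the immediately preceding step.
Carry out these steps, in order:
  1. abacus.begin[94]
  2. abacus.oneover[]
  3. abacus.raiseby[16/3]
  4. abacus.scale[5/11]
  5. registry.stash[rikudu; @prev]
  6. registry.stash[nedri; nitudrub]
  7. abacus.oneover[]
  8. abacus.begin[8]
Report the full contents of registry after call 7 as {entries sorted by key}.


> abacus.begin x=94
= 94
> abacus.oneover
= 1/94
> abacus.raiseby x=16/3
= 1507/282
> abacus.scale x=5/11
= 685/282
> registry.stash k=rikudu v=@prev
= nil
> registry.stash k=nedri v=nitudrub
= nil
> abacus.oneover
= 282/685
> abacus.begin x=8
= 8

Answer: {gra=plune_ust, nedri=nitudrub, rikudu=685/282, snoplo=-311, zefo=753}


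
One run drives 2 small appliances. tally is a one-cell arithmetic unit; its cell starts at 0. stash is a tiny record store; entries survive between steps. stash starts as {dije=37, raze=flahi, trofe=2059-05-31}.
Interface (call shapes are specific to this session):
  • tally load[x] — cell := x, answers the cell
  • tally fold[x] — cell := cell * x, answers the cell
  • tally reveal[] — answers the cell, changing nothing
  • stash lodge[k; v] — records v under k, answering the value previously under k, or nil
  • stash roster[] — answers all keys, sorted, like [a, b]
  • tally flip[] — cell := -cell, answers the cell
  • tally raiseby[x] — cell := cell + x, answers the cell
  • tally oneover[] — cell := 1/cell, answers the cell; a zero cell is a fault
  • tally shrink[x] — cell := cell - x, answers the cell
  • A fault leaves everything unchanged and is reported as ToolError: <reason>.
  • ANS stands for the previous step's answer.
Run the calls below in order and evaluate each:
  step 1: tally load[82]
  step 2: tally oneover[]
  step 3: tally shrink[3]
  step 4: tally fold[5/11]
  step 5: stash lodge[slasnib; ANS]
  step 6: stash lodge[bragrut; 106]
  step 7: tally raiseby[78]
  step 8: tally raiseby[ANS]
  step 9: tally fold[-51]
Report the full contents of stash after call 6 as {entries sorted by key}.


I run tally load on x='82', — result: 82.
I use tally oneover: 1/82.
I try tally shrink on x='3', giving -245/82.
Using tally fold on x='5/11', and observe -1225/902.
I try stash lodge on k='slasnib', v='ANS', yielding nil.
I try stash lodge on k='bragrut', v='106', and see nil.
Next I call tally raiseby on x='78', → 69131/902.
I run tally raiseby on x='ANS', giving 69131/451.
Invoking tally fold on x='-51', and see -3525681/451.

Answer: {bragrut=106, dije=37, raze=flahi, slasnib=-1225/902, trofe=2059-05-31}


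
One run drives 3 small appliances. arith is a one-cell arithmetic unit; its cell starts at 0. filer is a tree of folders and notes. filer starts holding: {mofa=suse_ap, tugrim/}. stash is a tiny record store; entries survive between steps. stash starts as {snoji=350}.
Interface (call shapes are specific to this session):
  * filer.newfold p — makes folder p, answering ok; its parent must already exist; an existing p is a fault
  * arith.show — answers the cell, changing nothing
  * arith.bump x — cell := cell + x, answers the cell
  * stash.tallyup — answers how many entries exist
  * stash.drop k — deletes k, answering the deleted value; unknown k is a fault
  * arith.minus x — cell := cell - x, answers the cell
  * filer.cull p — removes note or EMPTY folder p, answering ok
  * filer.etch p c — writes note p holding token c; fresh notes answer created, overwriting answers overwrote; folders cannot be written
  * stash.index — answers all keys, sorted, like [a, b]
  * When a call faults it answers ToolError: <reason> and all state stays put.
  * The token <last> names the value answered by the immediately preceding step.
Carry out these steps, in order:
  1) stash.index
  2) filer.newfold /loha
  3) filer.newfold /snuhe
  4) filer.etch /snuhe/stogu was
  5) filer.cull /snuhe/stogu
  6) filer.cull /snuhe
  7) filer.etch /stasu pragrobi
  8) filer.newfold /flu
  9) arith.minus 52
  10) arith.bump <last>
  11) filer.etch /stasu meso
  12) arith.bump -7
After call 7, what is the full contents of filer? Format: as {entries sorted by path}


·→ stash.index()
·← [snoji]
·→ filer.newfold(/loha)
·← ok
·→ filer.newfold(/snuhe)
·← ok
·→ filer.etch(/snuhe/stogu, was)
·← created
·→ filer.cull(/snuhe/stogu)
·← ok
·→ filer.cull(/snuhe)
·← ok
·→ filer.etch(/stasu, pragrobi)
·← created
·→ filer.newfold(/flu)
·← ok
·→ arith.minus(52)
·← -52
·→ arith.bump(<last>)
·← -104
·→ filer.etch(/stasu, meso)
·← overwrote
·→ arith.bump(-7)
·← -111

Answer: {loha/, mofa=suse_ap, stasu=pragrobi, tugrim/}


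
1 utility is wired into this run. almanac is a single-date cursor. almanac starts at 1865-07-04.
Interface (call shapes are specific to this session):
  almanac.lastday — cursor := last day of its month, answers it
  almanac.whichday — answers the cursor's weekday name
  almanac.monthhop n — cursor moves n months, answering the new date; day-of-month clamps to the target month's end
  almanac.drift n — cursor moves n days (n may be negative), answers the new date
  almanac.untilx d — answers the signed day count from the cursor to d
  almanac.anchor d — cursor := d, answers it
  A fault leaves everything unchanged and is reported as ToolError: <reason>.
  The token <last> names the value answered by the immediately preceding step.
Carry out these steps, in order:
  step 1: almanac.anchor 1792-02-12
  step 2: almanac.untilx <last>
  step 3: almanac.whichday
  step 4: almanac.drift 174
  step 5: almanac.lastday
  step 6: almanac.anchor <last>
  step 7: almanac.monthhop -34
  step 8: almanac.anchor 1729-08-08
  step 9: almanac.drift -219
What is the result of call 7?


Answer: 1789-10-31

Derivation:
CALL almanac.anchor[d='1792-02-12']
RET  1792-02-12
CALL almanac.untilx[d='<last>']
RET  0
CALL almanac.whichday[]
RET  Sunday
CALL almanac.drift[n='174']
RET  1792-08-04
CALL almanac.lastday[]
RET  1792-08-31
CALL almanac.anchor[d='<last>']
RET  1792-08-31
CALL almanac.monthhop[n='-34']
RET  1789-10-31
CALL almanac.anchor[d='1729-08-08']
RET  1729-08-08
CALL almanac.drift[n='-219']
RET  1729-01-01


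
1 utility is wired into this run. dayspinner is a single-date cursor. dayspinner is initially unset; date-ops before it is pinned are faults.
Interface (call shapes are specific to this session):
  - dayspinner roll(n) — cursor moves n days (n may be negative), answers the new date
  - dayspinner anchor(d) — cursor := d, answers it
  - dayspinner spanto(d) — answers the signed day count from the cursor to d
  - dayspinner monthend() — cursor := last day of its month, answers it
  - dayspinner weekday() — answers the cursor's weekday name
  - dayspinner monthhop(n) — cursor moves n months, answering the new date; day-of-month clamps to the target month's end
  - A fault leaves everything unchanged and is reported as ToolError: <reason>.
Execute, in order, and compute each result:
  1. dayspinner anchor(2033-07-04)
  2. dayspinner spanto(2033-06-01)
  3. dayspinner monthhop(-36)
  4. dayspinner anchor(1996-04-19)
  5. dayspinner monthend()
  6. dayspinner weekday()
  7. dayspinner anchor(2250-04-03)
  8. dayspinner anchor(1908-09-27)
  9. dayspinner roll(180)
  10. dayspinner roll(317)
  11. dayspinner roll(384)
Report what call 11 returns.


Answer: 1911-02-25

Derivation:
>> dayspinner anchor(d→2033-07-04)
<< 2033-07-04
>> dayspinner spanto(d→2033-06-01)
<< -33
>> dayspinner monthhop(n→-36)
<< 2030-07-04
>> dayspinner anchor(d→1996-04-19)
<< 1996-04-19
>> dayspinner monthend()
<< 1996-04-30
>> dayspinner weekday()
<< Tuesday
>> dayspinner anchor(d→2250-04-03)
<< 2250-04-03
>> dayspinner anchor(d→1908-09-27)
<< 1908-09-27
>> dayspinner roll(n→180)
<< 1909-03-26
>> dayspinner roll(n→317)
<< 1910-02-06
>> dayspinner roll(n→384)
<< 1911-02-25


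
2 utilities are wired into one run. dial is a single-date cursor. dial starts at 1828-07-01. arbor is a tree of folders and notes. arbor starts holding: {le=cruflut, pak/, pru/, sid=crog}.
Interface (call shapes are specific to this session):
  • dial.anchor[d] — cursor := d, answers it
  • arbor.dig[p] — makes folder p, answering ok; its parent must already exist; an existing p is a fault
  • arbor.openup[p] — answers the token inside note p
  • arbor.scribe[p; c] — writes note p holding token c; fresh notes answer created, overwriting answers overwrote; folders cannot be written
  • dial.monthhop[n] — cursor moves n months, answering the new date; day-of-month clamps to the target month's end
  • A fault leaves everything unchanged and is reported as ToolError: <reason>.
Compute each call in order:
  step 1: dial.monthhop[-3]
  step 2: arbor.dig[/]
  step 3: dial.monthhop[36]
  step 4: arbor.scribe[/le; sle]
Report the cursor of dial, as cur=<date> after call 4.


;; 1. dial.monthhop(n→-3) : 1828-04-01
;; 2. arbor.dig(p→/) : ToolError: exists
;; 3. dial.monthhop(n→36) : 1831-04-01
;; 4. arbor.scribe(p→/le, c→sle) : overwrote

Answer: cur=1831-04-01


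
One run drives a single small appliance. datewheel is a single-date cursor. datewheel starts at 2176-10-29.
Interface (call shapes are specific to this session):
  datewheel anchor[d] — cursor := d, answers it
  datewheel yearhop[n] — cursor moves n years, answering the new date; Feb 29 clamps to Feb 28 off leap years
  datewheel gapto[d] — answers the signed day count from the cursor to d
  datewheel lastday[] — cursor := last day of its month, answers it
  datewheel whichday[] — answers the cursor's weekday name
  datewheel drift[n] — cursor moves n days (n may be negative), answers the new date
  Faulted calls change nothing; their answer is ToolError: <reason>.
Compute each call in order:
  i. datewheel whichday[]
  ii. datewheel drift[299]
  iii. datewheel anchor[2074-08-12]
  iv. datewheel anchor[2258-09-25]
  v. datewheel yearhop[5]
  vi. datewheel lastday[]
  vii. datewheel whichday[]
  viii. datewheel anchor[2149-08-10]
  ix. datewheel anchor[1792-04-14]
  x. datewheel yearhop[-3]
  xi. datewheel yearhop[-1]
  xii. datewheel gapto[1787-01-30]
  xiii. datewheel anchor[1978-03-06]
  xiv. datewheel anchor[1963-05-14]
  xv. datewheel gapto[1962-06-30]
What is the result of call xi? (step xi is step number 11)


Answer: 1788-04-14

Derivation:
==> datewheel whichday()
<== Tuesday
==> datewheel drift(n='299')
<== 2177-08-24
==> datewheel anchor(d='2074-08-12')
<== 2074-08-12
==> datewheel anchor(d='2258-09-25')
<== 2258-09-25
==> datewheel yearhop(n='5')
<== 2263-09-25
==> datewheel lastday()
<== 2263-09-30
==> datewheel whichday()
<== Wednesday
==> datewheel anchor(d='2149-08-10')
<== 2149-08-10
==> datewheel anchor(d='1792-04-14')
<== 1792-04-14
==> datewheel yearhop(n='-3')
<== 1789-04-14
==> datewheel yearhop(n='-1')
<== 1788-04-14
==> datewheel gapto(d='1787-01-30')
<== -440
==> datewheel anchor(d='1978-03-06')
<== 1978-03-06
==> datewheel anchor(d='1963-05-14')
<== 1963-05-14
==> datewheel gapto(d='1962-06-30')
<== -318


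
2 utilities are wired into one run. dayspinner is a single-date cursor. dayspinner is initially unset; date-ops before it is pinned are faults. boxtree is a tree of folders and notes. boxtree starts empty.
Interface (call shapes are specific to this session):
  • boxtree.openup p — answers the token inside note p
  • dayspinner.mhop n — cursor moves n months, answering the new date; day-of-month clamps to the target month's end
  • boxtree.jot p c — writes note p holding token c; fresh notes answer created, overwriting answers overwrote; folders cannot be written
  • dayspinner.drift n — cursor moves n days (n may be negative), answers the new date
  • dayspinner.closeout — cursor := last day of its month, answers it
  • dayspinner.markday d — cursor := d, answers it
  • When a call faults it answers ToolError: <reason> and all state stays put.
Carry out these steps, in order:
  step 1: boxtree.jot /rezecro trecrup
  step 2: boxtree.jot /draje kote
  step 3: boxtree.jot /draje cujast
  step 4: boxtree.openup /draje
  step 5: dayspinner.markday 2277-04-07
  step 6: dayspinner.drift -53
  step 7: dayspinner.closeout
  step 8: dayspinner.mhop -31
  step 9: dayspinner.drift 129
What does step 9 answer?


Answer: 2274-12-04

Derivation:
I invoke boxtree.jot on p=/rezecro, c=trecrup, giving created.
I invoke boxtree.jot on p=/draje, c=kote, giving created.
Invoking boxtree.jot on p=/draje, c=cujast, giving overwrote.
I invoke boxtree.openup on p=/draje, and observe cujast.
Now I run dayspinner.markday on d=2277-04-07, → 2277-04-07.
I call dayspinner.drift on n=-53, and see 2277-02-13.
Using dayspinner.closeout(), giving 2277-02-28.
Calling dayspinner.mhop on n=-31, → 2274-07-28.
I call dayspinner.drift on n=129, yielding 2274-12-04.


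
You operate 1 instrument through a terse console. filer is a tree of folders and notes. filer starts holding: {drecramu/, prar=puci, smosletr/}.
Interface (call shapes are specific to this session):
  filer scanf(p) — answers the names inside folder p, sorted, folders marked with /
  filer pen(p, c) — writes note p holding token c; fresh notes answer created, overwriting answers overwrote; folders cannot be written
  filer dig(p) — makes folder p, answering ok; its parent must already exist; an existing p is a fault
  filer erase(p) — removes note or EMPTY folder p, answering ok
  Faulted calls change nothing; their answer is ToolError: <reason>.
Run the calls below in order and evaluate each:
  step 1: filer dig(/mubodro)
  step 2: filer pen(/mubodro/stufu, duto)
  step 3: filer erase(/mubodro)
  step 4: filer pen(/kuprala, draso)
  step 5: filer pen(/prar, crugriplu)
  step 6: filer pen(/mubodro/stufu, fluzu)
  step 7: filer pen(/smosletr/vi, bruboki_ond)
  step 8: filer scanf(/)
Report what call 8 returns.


$ filer dig p→/mubodro
  ok
$ filer pen p→/mubodro/stufu c→duto
  created
$ filer erase p→/mubodro
  ToolError: not empty
$ filer pen p→/kuprala c→draso
  created
$ filer pen p→/prar c→crugriplu
  overwrote
$ filer pen p→/mubodro/stufu c→fluzu
  overwrote
$ filer pen p→/smosletr/vi c→bruboki_ond
  created
$ filer scanf p→/
  [drecramu/, kuprala, mubodro/, prar, smosletr/]

Answer: [drecramu/, kuprala, mubodro/, prar, smosletr/]


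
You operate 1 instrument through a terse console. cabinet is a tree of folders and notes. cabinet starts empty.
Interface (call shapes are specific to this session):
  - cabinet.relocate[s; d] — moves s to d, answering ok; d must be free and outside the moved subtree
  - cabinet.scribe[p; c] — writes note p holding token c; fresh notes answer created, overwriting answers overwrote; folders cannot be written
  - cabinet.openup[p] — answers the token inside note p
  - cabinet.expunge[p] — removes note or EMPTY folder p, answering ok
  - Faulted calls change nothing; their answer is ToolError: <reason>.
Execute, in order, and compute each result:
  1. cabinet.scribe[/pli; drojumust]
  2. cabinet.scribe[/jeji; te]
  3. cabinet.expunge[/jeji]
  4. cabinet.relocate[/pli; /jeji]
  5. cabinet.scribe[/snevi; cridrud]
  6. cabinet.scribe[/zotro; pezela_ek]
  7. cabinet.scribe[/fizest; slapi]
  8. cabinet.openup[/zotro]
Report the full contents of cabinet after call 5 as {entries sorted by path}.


% 1. scribe(p: /pli, c: drojumust) : created
% 2. scribe(p: /jeji, c: te) : created
% 3. expunge(p: /jeji) : ok
% 4. relocate(s: /pli, d: /jeji) : ok
% 5. scribe(p: /snevi, c: cridrud) : created
% 6. scribe(p: /zotro, c: pezela_ek) : created
% 7. scribe(p: /fizest, c: slapi) : created
% 8. openup(p: /zotro) : pezela_ek

Answer: {jeji=drojumust, snevi=cridrud}


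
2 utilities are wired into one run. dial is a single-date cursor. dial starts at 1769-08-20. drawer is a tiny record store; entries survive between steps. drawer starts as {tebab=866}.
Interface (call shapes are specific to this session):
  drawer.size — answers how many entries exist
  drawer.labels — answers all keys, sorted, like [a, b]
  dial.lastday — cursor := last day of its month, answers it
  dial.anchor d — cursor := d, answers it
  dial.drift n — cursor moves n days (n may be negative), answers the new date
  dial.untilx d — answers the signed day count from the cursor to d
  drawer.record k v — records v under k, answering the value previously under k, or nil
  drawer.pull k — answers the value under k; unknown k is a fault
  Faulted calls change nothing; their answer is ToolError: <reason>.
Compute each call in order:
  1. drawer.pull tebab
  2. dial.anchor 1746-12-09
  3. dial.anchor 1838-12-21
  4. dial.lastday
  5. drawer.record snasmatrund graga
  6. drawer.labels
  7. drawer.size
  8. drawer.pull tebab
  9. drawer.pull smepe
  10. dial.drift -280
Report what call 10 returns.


% pull k: tebab
[out] 866
% anchor d: 1746-12-09
[out] 1746-12-09
% anchor d: 1838-12-21
[out] 1838-12-21
% lastday
[out] 1838-12-31
% record k: snasmatrund v: graga
[out] nil
% labels
[out] [snasmatrund, tebab]
% size
[out] 2
% pull k: tebab
[out] 866
% pull k: smepe
[out] ToolError: no such key smepe
% drift n: -280
[out] 1838-03-26

Answer: 1838-03-26


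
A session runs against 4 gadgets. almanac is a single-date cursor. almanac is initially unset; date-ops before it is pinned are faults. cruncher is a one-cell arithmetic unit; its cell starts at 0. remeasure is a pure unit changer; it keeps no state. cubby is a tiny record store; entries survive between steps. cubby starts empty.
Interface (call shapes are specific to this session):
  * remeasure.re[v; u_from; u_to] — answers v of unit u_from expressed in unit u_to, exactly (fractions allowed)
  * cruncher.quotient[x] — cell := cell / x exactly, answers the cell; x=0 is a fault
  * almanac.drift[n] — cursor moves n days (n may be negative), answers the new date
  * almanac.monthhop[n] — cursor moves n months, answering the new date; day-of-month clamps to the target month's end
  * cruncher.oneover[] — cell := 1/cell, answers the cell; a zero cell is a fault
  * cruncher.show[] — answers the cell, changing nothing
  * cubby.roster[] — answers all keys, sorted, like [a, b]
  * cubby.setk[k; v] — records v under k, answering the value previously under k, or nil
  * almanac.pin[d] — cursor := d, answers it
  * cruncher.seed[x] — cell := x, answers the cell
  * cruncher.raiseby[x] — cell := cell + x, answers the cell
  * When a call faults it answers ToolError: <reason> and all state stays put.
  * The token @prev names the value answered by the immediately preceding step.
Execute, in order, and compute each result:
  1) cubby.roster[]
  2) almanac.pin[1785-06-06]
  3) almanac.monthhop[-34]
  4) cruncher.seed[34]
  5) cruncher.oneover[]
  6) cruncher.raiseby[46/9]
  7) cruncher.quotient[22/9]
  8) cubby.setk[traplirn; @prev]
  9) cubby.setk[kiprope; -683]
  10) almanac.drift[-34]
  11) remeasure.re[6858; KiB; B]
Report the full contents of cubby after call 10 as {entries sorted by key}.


I try cubby.roster(), → [].
I call almanac.pin with d: 1785-06-06, and observe 1785-06-06.
I invoke almanac.monthhop with n: -34, and observe 1782-08-06.
Now I run cruncher.seed with x: 34, giving 34.
I run cruncher.oneover: 1/34.
Invoking cruncher.raiseby with x: 46/9, yielding 1573/306.
I call cruncher.quotient with x: 22/9, — result: 143/68.
I use cubby.setk with k: traplirn, v: @prev, and get nil.
Now I run cubby.setk with k: kiprope, v: -683, giving nil.
I use almanac.drift with n: -34: 1782-07-03.
Calling remeasure.re with v: 6858, u_from: KiB, u_to: B, → 7022592.

Answer: {kiprope=-683, traplirn=143/68}


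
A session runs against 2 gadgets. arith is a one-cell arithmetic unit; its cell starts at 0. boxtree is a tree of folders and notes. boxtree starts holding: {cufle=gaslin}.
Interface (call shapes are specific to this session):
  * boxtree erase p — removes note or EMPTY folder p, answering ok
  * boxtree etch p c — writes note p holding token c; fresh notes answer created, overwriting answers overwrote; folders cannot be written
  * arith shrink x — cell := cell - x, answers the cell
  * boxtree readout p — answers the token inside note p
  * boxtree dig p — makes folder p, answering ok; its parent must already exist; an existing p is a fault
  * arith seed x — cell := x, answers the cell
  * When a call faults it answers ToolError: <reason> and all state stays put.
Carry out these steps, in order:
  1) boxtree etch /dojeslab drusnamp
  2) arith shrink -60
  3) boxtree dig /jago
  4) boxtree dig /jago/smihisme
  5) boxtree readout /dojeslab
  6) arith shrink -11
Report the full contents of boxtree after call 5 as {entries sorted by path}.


Step: boxtree etch[/dojeslab; drusnamp]
Result: created
Step: arith shrink[-60]
Result: 60
Step: boxtree dig[/jago]
Result: ok
Step: boxtree dig[/jago/smihisme]
Result: ok
Step: boxtree readout[/dojeslab]
Result: drusnamp
Step: arith shrink[-11]
Result: 71

Answer: {cufle=gaslin, dojeslab=drusnamp, jago/, jago/smihisme/}


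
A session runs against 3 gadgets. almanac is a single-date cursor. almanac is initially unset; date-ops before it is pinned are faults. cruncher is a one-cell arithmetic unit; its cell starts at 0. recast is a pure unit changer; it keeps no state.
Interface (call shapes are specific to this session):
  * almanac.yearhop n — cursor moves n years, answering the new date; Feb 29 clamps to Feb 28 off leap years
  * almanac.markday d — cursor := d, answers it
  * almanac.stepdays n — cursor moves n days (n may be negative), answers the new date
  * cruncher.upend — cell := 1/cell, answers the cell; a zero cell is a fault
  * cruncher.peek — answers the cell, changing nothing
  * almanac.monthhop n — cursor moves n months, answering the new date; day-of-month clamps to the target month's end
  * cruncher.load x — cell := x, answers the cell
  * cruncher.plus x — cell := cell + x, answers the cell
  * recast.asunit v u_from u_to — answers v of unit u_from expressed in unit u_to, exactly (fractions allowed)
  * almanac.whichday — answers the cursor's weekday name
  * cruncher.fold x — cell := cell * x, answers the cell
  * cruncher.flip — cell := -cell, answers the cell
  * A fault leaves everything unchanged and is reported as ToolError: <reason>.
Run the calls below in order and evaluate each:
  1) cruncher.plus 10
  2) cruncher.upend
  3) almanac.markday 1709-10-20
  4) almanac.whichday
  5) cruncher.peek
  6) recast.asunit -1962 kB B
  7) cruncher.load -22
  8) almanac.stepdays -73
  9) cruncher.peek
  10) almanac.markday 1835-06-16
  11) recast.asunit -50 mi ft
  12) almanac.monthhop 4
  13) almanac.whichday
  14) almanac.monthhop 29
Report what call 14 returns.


Answer: 1838-03-16

Derivation:
Step: plus[x=10]
Result: 10
Step: upend[]
Result: 1/10
Step: markday[d=1709-10-20]
Result: 1709-10-20
Step: whichday[]
Result: Sunday
Step: peek[]
Result: 1/10
Step: asunit[v=-1962; u_from=kB; u_to=B]
Result: -1962000
Step: load[x=-22]
Result: -22
Step: stepdays[n=-73]
Result: 1709-08-08
Step: peek[]
Result: -22
Step: markday[d=1835-06-16]
Result: 1835-06-16
Step: asunit[v=-50; u_from=mi; u_to=ft]
Result: -264000
Step: monthhop[n=4]
Result: 1835-10-16
Step: whichday[]
Result: Friday
Step: monthhop[n=29]
Result: 1838-03-16


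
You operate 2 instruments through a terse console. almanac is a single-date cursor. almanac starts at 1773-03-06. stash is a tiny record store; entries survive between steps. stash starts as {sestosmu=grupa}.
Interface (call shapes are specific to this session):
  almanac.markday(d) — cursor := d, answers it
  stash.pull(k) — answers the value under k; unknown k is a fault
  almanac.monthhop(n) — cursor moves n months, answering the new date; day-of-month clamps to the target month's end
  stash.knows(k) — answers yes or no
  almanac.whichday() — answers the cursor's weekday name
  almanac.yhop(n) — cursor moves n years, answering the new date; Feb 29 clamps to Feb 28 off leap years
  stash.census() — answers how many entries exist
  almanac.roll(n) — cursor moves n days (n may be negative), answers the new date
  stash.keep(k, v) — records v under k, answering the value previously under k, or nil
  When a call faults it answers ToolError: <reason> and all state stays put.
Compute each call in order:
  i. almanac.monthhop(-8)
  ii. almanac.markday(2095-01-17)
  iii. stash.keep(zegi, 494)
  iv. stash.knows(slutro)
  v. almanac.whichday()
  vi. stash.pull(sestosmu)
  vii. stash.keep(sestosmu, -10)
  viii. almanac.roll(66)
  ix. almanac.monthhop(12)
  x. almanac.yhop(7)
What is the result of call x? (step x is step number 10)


Answer: 2103-03-24

Derivation:
% 1. almanac.monthhop(n='-8') -> 1772-07-06
% 2. almanac.markday(d='2095-01-17') -> 2095-01-17
% 3. stash.keep(k='zegi', v='494') -> nil
% 4. stash.knows(k='slutro') -> no
% 5. almanac.whichday() -> Monday
% 6. stash.pull(k='sestosmu') -> grupa
% 7. stash.keep(k='sestosmu', v='-10') -> grupa
% 8. almanac.roll(n='66') -> 2095-03-24
% 9. almanac.monthhop(n='12') -> 2096-03-24
% 10. almanac.yhop(n='7') -> 2103-03-24


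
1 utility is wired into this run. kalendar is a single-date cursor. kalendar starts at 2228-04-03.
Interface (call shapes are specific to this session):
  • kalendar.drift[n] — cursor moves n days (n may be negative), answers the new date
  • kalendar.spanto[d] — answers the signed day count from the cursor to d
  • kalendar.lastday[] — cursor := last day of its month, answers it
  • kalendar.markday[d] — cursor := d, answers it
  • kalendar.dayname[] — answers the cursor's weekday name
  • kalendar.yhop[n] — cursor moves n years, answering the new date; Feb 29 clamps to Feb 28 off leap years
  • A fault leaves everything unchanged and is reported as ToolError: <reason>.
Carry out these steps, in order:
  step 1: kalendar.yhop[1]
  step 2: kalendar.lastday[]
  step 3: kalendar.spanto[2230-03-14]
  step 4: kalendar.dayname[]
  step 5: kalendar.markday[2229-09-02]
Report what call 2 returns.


Answer: 2229-04-30

Derivation:
I use kalendar.yhop(1), and observe 2229-04-03.
Then kalendar.lastday(): 2229-04-30.
Next I call kalendar.spanto(2230-03-14), yielding 318.
I invoke kalendar.dayname, and observe Thursday.
Next I call kalendar.markday(2229-09-02), — result: 2229-09-02.


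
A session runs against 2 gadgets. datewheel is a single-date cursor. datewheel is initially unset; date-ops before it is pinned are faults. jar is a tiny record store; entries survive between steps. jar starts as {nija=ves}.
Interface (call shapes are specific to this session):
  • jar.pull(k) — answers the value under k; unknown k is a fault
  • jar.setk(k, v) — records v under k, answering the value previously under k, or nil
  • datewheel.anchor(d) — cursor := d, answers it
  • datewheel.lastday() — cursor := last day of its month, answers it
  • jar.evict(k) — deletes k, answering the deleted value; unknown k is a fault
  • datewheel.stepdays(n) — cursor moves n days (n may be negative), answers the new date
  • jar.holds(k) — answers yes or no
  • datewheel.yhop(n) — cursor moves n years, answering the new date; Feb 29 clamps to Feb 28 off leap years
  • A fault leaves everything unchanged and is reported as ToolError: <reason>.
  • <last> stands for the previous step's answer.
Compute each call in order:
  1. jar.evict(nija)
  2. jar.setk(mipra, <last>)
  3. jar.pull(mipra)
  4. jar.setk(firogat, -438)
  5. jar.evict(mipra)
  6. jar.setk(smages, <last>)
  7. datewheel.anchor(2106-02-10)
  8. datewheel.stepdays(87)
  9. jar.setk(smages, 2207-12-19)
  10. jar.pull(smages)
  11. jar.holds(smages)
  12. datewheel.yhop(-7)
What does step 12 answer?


~$ jar.evict k=nija
[out] ves
~$ jar.setk k=mipra v=<last>
[out] nil
~$ jar.pull k=mipra
[out] ves
~$ jar.setk k=firogat v=-438
[out] nil
~$ jar.evict k=mipra
[out] ves
~$ jar.setk k=smages v=<last>
[out] nil
~$ datewheel.anchor d=2106-02-10
[out] 2106-02-10
~$ datewheel.stepdays n=87
[out] 2106-05-08
~$ jar.setk k=smages v=2207-12-19
[out] ves
~$ jar.pull k=smages
[out] 2207-12-19
~$ jar.holds k=smages
[out] yes
~$ datewheel.yhop n=-7
[out] 2099-05-08

Answer: 2099-05-08


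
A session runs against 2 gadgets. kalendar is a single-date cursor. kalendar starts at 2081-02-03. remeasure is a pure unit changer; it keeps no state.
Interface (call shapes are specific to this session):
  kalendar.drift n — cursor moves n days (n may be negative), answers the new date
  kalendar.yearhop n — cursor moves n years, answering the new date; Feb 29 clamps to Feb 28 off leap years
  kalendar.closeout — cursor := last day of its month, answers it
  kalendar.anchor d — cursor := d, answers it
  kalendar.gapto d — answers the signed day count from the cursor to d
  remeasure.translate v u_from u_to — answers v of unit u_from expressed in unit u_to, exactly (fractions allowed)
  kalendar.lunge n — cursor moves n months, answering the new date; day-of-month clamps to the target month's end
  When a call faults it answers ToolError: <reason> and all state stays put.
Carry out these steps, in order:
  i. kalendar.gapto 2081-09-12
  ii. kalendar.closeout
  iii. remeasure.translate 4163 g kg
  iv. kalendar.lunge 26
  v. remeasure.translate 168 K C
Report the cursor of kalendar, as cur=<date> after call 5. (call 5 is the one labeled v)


Answer: cur=2083-04-28

Derivation:
Using kalendar.gapto with d→2081-09-12: 221.
Now I run kalendar.closeout(), and observe 2081-02-28.
I invoke remeasure.translate with v→4163, u_from→g, u_to→kg, and see 4163/1000.
I try kalendar.lunge with n→26, yielding 2083-04-28.
I run remeasure.translate with v→168, u_from→K, u_to→C: -2103/20.
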